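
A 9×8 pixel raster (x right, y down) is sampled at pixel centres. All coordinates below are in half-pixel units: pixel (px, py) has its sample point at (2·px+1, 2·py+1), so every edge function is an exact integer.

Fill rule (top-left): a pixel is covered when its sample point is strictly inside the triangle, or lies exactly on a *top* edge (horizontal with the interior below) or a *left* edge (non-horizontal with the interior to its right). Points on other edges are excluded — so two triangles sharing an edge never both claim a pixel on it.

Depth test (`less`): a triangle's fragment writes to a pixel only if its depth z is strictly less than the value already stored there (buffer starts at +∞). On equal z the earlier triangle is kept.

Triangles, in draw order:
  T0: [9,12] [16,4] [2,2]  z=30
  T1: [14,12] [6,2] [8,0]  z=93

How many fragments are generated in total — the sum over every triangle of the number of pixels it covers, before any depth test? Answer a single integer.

T0:
  2·area = 126  (B↔C swapped to make it positive)
  edge (9, 12)→(2, 2): d=(-7,-10) top-left  bias=+0
  edge (2, 2)→(16, 4): d=(14,2) right/bottom  bias=-1
  edge (16, 4)→(9, 12): d=(-7,8) right/bottom  bias=-1
    (1,1)@(3, 3): e=[3,12,111] → █
    (2,1)@(5, 3): e=[23,8,95] → █
    (3,1)@(7, 3): e=[43,4,79] → █
    (4,1)@(9, 3): e=[63,0,63] → ·  [on edge]
    (1,2)@(3, 5): e=[-11,40,97] → ·
    (2,2)@(5, 5): e=[9,36,81] → █
    (4,2)@(9, 5): e=[49,28,49] → █
    (5,2)@(11, 5): e=[69,24,33] → █
    (6,2)@(13, 5): e=[89,20,17] → █
    (7,2)@(15, 5): e=[109,16,1] → █
    (8,2)@(17, 5): e=[129,12,-15] → ·
    (2,3)@(5, 7): e=[-5,64,67] → ·
  covered (17 px):
    · · · · · · · · ·
    · █ █ █ · · · · ·
    · · █ █ █ █ █ █ ·
    · · · █ █ █ █ · ·
    · · · █ █ █ · · ·
    · · · · █ · · · ·
    · · · · · · · · ·
    · · · · · · · · ·
T1:
  2·area = 36
  edge (14, 12)→(6, 2): d=(-8,-10) top-left  bias=+0
  edge (6, 2)→(8, 0): d=(2,-2) top-left  bias=+0
  edge (8, 0)→(14, 12): d=(6,12) right/bottom  bias=-1
    (3,0)@(7, 1): e=[18,0,18] → █  [on edge]
    (4,0)@(9, 1): e=[38,4,-6] → ·
    (2,1)@(5, 3): e=[-18,0,54] → ·  [on edge]
    (3,1)@(7, 3): e=[2,4,30] → █
    (4,1)@(9, 3): e=[22,8,6] → █
    (5,1)@(11, 3): e=[42,12,-18] → ·
    (1,2)@(3, 5): e=[-54,0,90] → ·  [on edge]
    (3,2)@(7, 5): e=[-14,8,42] → ·
    (4,2)@(9, 5): e=[6,12,18] → █
    (5,2)@(11, 5): e=[26,16,-6] → ·
    (0,3)@(1, 7): e=[-90,0,126] → ·  [on edge]
    (4,3)@(9, 7): e=[-10,16,30] → ·
  covered (5 px):
    · · · █ · · · · ·
    · · · █ █ · · · ·
    · · · · █ · · · ·
    · · · · · █ · · ·
    · · · · · · · · ·
    · · · · · · · · ·
    · · · · · · · · ·
    · · · · · · · · ·

Final: 22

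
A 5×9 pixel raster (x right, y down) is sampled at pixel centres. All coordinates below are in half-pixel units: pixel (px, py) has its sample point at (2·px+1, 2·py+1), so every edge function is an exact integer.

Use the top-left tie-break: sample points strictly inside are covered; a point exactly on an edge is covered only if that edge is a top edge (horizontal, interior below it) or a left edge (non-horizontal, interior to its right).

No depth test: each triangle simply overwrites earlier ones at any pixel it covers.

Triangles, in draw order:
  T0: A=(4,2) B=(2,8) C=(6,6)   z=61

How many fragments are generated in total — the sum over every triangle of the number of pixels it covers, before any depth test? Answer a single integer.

T0:
  2·area = 20  (B↔C swapped to make it positive)
  edge (4, 2)→(6, 6): d=(2,4) right/bottom  bias=-1
  edge (6, 6)→(2, 8): d=(-4,2) right/bottom  bias=-1
  edge (2, 8)→(4, 2): d=(2,-6) top-left  bias=+0
    (1,2)@(3, 5): e=[10,10,0] → X  [on edge]
    (2,2)@(5, 5): e=[2,6,12] → X
    (3,2)@(7, 5): e=[-6,2,24] → .
    (1,3)@(3, 7): e=[14,2,4] → X
    (2,3)@(5, 7): e=[6,-2,16] → .
    (1,4)@(3, 9): e=[18,-6,8] → .
    (0,5)@(1, 11): e=[30,-10,0] → .  [on edge]
  covered (3 px):
    . . . . .
    . . . . .
    . X X . .
    . X . . .
    . . . . .
    . . . . .
    . . . . .
    . . . . .
    . . . . .

Result: 3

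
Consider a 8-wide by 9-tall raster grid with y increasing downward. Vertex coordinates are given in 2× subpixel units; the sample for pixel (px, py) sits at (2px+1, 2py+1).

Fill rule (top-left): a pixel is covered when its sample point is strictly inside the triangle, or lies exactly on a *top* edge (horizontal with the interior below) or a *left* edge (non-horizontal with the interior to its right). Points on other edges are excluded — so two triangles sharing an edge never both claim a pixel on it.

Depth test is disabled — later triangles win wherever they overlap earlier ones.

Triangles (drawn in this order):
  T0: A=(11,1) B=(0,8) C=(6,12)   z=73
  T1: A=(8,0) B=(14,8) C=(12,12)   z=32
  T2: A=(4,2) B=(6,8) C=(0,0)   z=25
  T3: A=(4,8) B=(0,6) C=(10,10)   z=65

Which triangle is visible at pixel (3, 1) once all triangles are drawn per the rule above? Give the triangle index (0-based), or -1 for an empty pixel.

T0:
  2·area = 86  (B↔C swapped to make it positive)
  edge (11, 1)→(6, 12): d=(-5,11) right/bottom  bias=-1
  edge (6, 12)→(0, 8): d=(-6,-4) top-left  bias=+0
  edge (0, 8)→(11, 1): d=(11,-7) top-left  bias=+0
    (5,0)@(11, 1): e=[0,86,0] → .  [on edge]
    (4,1)@(9, 3): e=[12,66,8] → X
    (5,1)@(11, 3): e=[-10,74,22] → .
    (2,2)@(5, 5): e=[46,38,2] → X
    (3,2)@(7, 5): e=[24,46,16] → X
    (5,2)@(11, 5): e=[-20,62,44] → .
    (1,3)@(3, 7): e=[58,18,10] → X
    (4,3)@(9, 7): e=[-8,42,52] → .
    (1,4)@(3, 9): e=[48,6,32] → X
    (4,4)@(9, 9): e=[-18,30,74] → .
    (1,5)@(3, 11): e=[38,-6,54] → .
    (2,5)@(5, 11): e=[16,2,68] → X
  covered (11 px):
    . . . . . . . .
    . . . . X . . .
    . . X X X . . .
    . X X X . . . .
    . X X X . . . .
    . . X . . . . .
    . . . . . . . .
    . . . . . . . .
    . . . . . . . .
T1:
  2·area = 40
  edge (8, 0)→(14, 8): d=(6,8) right/bottom  bias=-1
  edge (14, 8)→(12, 12): d=(-2,4) right/bottom  bias=-1
  edge (12, 12)→(8, 0): d=(-4,-12) top-left  bias=+0
    (4,1)@(9, 3): e=[10,30,0] → X  [on edge]
    (5,1)@(11, 3): e=[-6,22,24] → .
    (4,2)@(9, 5): e=[22,26,-8] → .
    (5,2)@(11, 5): e=[6,18,16] → X
    (6,2)@(13, 5): e=[-10,10,40] → .
    (5,3)@(11, 7): e=[18,14,8] → X
    (6,3)@(13, 7): e=[2,6,32] → X
    (7,3)@(15, 7): e=[-14,-2,56] → .
    (5,4)@(11, 9): e=[30,10,0] → X  [on edge]
    (7,4)@(15, 9): e=[-2,-6,48] → .
    (5,5)@(11, 11): e=[42,6,-8] → .
    (6,5)@(13, 11): e=[26,-2,16] → .
    (6,7)@(13, 15): e=[50,-10,0] → .  [on edge]
  covered (6 px):
    . . . . . . . .
    . . . . X . . .
    . . . . . X . .
    . . . . . X X .
    . . . . . X X .
    . . . . . . . .
    . . . . . . . .
    . . . . . . . .
    . . . . . . . .
T2:
  2·area = 20
  edge (4, 2)→(6, 8): d=(2,6) right/bottom  bias=-1
  edge (6, 8)→(0, 0): d=(-6,-8) top-left  bias=+0
  edge (0, 0)→(4, 2): d=(4,2) right/bottom  bias=-1
    (0,0)@(1, 1): e=[16,2,2] → X
    (1,0)@(3, 1): e=[4,18,-2] → .
    (0,1)@(1, 3): e=[20,-10,10] → .
    (1,1)@(3, 3): e=[8,6,6] → X
    (2,1)@(5, 3): e=[-4,22,2] → .
    (1,2)@(3, 5): e=[12,-6,14] → .
    (2,2)@(5, 5): e=[0,10,10] → .  [on edge]
    (3,5)@(7, 11): e=[0,-10,30] → .  [on edge]
    (4,8)@(9, 17): e=[0,-30,50] → .  [on edge]
  covered (2 px):
    X . . . . . . .
    . X . . . . . .
    . . . . . . . .
    . . . . . . . .
    . . . . . . . .
    . . . . . . . .
    . . . . . . . .
    . . . . . . . .
    . . . . . . . .
T3:
  2·area = 4
  edge (4, 8)→(0, 6): d=(-4,-2) top-left  bias=+0
  edge (0, 6)→(10, 10): d=(10,4) right/bottom  bias=-1
  edge (10, 10)→(4, 8): d=(-6,-2) top-left  bias=+0
    (0,3)@(1, 7): e=[-2,6,0] → .  [on edge]
    (3,4)@(7, 9): e=[2,2,0] → X  [on edge]
    (4,4)@(9, 9): e=[6,-6,4] → .
    (3,5)@(7, 11): e=[-6,22,-12] → .
    (6,5)@(13, 11): e=[6,-2,0] → .  [on edge]
  covered (1 px):
    . . . . . . . .
    . . . . . . . .
    . . . . . . . .
    . . . . . . . .
    . . . X . . . .
    . . . . . . . .
    . . . . . . . .
    . . . . . . . .
    . . . . . . . .

Z-buffer (winner per pixel, '.' = empty):
  2 . . . . . . .
  . 2 . . 1 . . .
  . . 0 0 0 1 . .
  . 0 0 0 . 1 1 .
  . 0 0 3 . 1 1 .
  . . 0 . . . . .
  . . . . . . . .
  . . . . . . . .
  . . . . . . . .

Answer: -1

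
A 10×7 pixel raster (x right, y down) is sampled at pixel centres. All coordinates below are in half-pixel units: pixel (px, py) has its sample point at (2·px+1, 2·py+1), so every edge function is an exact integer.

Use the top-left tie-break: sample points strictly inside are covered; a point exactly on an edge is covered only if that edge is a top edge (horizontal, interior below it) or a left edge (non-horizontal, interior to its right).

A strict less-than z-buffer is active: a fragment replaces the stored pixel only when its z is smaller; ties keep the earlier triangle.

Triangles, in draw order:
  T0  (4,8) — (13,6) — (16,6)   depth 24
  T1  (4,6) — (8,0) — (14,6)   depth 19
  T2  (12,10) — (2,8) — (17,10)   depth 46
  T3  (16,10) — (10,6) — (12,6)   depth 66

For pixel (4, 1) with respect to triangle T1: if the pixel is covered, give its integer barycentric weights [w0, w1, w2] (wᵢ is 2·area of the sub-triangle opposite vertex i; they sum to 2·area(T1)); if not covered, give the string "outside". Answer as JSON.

T0:
  2·area = 6
  edge (4, 8)→(13, 6): d=(9,-2) top-left  bias=+0
  edge (13, 6)→(16, 6): d=(3,0) top-left  bias=+0
  edge (16, 6)→(4, 8): d=(-12,2) right/bottom  bias=-1
    (4,3)@(9, 7): e=[1,3,2] → #
    (5,3)@(11, 7): e=[5,3,-2] → ·
    (4,4)@(9, 9): e=[19,9,-22] → ·
  covered (1 px):
    · · · · · · · · · ·
    · · · · · · · · · ·
    · · · · · · · · · ·
    · · · · # · · · · ·
    · · · · · · · · · ·
    · · · · · · · · · ·
    · · · · · · · · · ·
T1:
  2·area = 60
  edge (4, 6)→(8, 0): d=(4,-6) top-left  bias=+0
  edge (8, 0)→(14, 6): d=(6,6) right/bottom  bias=-1
  edge (14, 6)→(4, 6): d=(-10,0) right/bottom  bias=-1
    (4,0)@(9, 1): e=[10,0,50] → ·  [on edge]
    (3,1)@(7, 3): e=[6,24,30] → #
    (4,1)@(9, 3): e=[18,12,30] → #
    (5,1)@(11, 3): e=[30,0,30] → ·  [on edge]
    (2,2)@(5, 5): e=[2,48,10] → #
    (5,2)@(11, 5): e=[38,12,10] → #
    (6,2)@(13, 5): e=[50,0,10] → ·  [on edge]
    (2,3)@(5, 7): e=[10,60,-10] → ·
    (3,3)@(7, 7): e=[22,48,-10] → ·
    (4,3)@(9, 7): e=[34,36,-10] → ·
    (5,3)@(11, 7): e=[46,24,-10] → ·
    (7,3)@(15, 7): e=[70,0,-10] → ·  [on edge]
    (8,4)@(17, 9): e=[90,0,-30] → ·  [on edge]
    (9,5)@(19, 11): e=[110,0,-50] → ·  [on edge]
  covered (6 px):
    · · · · · · · · · ·
    · · · # # · · · · ·
    · · # # # # · · · ·
    · · · · · · · · · ·
    · · · · · · · · · ·
    · · · · · · · · · ·
    · · · · · · · · · ·
T2:
  2·area = 10
  edge (12, 10)→(2, 8): d=(-10,-2) top-left  bias=+0
  edge (2, 8)→(17, 10): d=(15,2) right/bottom  bias=-1
  edge (17, 10)→(12, 10): d=(-5,0) right/bottom  bias=-1
    (3,4)@(7, 9): e=[0,5,5] → #  [on edge]
    (4,4)@(9, 9): e=[4,1,5] → #
    (5,4)@(11, 9): e=[8,-3,5] → ·
    (3,5)@(7, 11): e=[-20,35,-5] → ·
    (4,5)@(9, 11): e=[-16,31,-5] → ·
    (8,5)@(17, 11): e=[0,15,-5] → ·  [on edge]
  covered (2 px):
    · · · · · · · · · ·
    · · · · · · · · · ·
    · · · · · · · · · ·
    · · · · · · · · · ·
    · · · # # · · · · ·
    · · · · · · · · · ·
    · · · · · · · · · ·
T3:
  2·area = 8
  edge (16, 10)→(10, 6): d=(-6,-4) top-left  bias=+0
  edge (10, 6)→(12, 6): d=(2,0) top-left  bias=+0
  edge (12, 6)→(16, 10): d=(4,4) right/bottom  bias=-1
    (3,0)@(7, 1): e=[18,-10,0] → ·  [on edge]
    (4,1)@(9, 3): e=[14,-6,0] → ·  [on edge]
    (5,2)@(11, 5): e=[10,-2,0] → ·  [on edge]
    (6,3)@(13, 7): e=[6,2,0] → ·  [on edge]
    (7,4)@(15, 9): e=[2,6,0] → ·  [on edge]
    (8,5)@(17, 11): e=[-2,10,0] → ·  [on edge]
    (9,6)@(19, 13): e=[-6,14,0] → ·  [on edge]
  covered (0 px):
    · · · · · · · · · ·
    · · · · · · · · · ·
    · · · · · · · · · ·
    · · · · · · · · · ·
    · · · · · · · · · ·
    · · · · · · · · · ·
    · · · · · · · · · ·

Result: [12,30,18]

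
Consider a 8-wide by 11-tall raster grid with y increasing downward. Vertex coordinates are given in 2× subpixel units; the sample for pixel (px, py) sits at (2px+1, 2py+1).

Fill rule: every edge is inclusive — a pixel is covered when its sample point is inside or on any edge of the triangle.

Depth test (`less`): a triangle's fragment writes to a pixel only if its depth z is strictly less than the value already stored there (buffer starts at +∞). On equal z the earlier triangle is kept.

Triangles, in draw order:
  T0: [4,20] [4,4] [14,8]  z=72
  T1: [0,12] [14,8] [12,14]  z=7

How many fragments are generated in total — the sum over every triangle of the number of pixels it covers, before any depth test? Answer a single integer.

T0:
  2·area = 160
  edge (4, 20)→(4, 4): d=(0,-16) inclusive
  edge (4, 4)→(14, 8): d=(10,4) inclusive
  edge (14, 8)→(4, 20): d=(-10,12) inclusive
    (2,2)@(5, 5): e=[16,6,138] → X
    (3,2)@(7, 5): e=[48,-2,114] → .
    (2,3)@(5, 7): e=[16,26,118] → X
    (3,3)@(7, 7): e=[48,18,94] → X
    (4,3)@(9, 7): e=[80,10,70] → X
    (5,3)@(11, 7): e=[112,2,46] → X
    (6,3)@(13, 7): e=[144,-6,22] → .
    (2,4)@(5, 9): e=[16,46,98] → X
    (6,4)@(13, 9): e=[144,14,2] → X
    (7,4)@(15, 9): e=[176,6,-22] → .
    (2,5)@(5, 11): e=[16,66,78] → X
    (6,5)@(13, 11): e=[144,34,-18] → .
  covered (20 px):
    . . . . . . . .
    . . . . . . . .
    . . X . . . . .
    . . X X X X . .
    . . X X X X X .
    . . X X X X . .
    . . X X X . . .
    . . X X . . . .
    . . X . . . . .
    . . . . . . . .
    . . . . . . . .
T1:
  2·area = 76
  edge (0, 12)→(14, 8): d=(14,-4) inclusive
  edge (14, 8)→(12, 14): d=(-2,6) inclusive
  edge (12, 14)→(0, 12): d=(-12,-2) inclusive
    (7,2)@(15, 5): e=[-38,0,114] → .  [on edge]
    (5,4)@(11, 9): e=[2,16,58] → X
    (6,4)@(13, 9): e=[10,4,62] → X
    (7,4)@(15, 9): e=[18,-8,66] → .
    (2,5)@(5, 11): e=[6,48,22] → X
    (3,5)@(7, 11): e=[14,36,26] → X
    (4,5)@(9, 11): e=[22,24,30] → X
    (6,5)@(13, 11): e=[38,0,38] → X  [on edge]
    (7,5)@(15, 11): e=[46,-12,42] → .
    (2,6)@(5, 13): e=[34,44,-2] → .
    (3,6)@(7, 13): e=[42,32,2] → X
    (6,6)@(13, 13): e=[66,-4,14] → .
    (5,8)@(11, 17): e=[114,0,-38] → .  [on edge]
  covered (10 px):
    . . . . . . . .
    . . . . . . . .
    . . . . . . . .
    . . . . . . . .
    . . . . . X X .
    . . X X X X X .
    . . . X X X . .
    . . . . . . . .
    . . . . . . . .
    . . . . . . . .
    . . . . . . . .

Final: 30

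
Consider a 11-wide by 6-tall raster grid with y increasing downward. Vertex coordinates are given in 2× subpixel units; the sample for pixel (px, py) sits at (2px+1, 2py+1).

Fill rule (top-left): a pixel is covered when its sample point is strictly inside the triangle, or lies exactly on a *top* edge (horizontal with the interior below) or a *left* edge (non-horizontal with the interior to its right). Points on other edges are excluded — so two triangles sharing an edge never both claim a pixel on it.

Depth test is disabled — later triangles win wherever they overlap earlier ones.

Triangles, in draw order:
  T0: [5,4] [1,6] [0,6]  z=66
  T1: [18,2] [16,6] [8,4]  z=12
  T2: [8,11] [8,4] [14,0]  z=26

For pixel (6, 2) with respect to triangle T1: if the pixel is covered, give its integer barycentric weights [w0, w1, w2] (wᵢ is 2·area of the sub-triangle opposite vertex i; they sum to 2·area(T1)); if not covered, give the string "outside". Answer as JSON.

T0:
  2·area = 2
  edge (5, 4)→(1, 6): d=(-4,2) right/bottom  bias=-1
  edge (1, 6)→(0, 6): d=(-1,0) right/bottom  bias=-1
  edge (0, 6)→(5, 4): d=(5,-2) top-left  bias=+0
    (5,0)@(11, 1): e=[0,5,-3] → ·  [on edge]
    (3,1)@(7, 3): e=[0,3,-1] → ·  [on edge]
    (1,2)@(3, 5): e=[0,1,1] → ·  [on edge]
  covered (0 px):
    · · · · · · · · · · ·
    · · · · · · · · · · ·
    · · · · · · · · · · ·
    · · · · · · · · · · ·
    · · · · · · · · · · ·
    · · · · · · · · · · ·
T1:
  2·area = 36
  edge (18, 2)→(16, 6): d=(-2,4) right/bottom  bias=-1
  edge (16, 6)→(8, 4): d=(-8,-2) top-left  bias=+0
  edge (8, 4)→(18, 2): d=(10,-2) top-left  bias=+0
    (6,1)@(13, 3): e=[18,18,0] → #  [on edge]
    (7,1)@(15, 3): e=[10,22,4] → #
    (8,1)@(17, 3): e=[2,26,8] → #
    (9,1)@(19, 3): e=[-6,30,12] → ·
    (1,2)@(3, 5): e=[54,-18,0] → ·  [on edge]
    (6,2)@(13, 5): e=[14,2,20] → #
    (8,2)@(17, 5): e=[-2,10,28] → ·
    (6,3)@(13, 7): e=[10,-14,40] → ·
    (7,3)@(15, 7): e=[2,-10,44] → ·
  covered (5 px):
    · · · · · · · · · · ·
    · · · · · · # # # · ·
    · · · · · · # # · · ·
    · · · · · · · · · · ·
    · · · · · · · · · · ·
    · · · · · · · · · · ·
T2:
  2·area = 42
  edge (8, 11)→(8, 4): d=(0,-7) top-left  bias=+0
  edge (8, 4)→(14, 0): d=(6,-4) top-left  bias=+0
  edge (14, 0)→(8, 11): d=(-6,11) right/bottom  bias=-1
    (6,0)@(13, 1): e=[35,2,5] → #
    (7,0)@(15, 1): e=[49,10,-17] → ·
    (5,1)@(11, 3): e=[21,6,15] → #
    (6,1)@(13, 3): e=[35,14,-7] → ·
    (4,2)@(9, 5): e=[7,10,25] → #
    (6,2)@(13, 5): e=[35,26,-19] → ·
    (4,3)@(9, 7): e=[7,22,13] → #
    (5,3)@(11, 7): e=[21,30,-9] → ·
    (4,4)@(9, 9): e=[7,34,1] → #
    (5,4)@(11, 9): e=[21,42,-21] → ·
    (4,5)@(9, 11): e=[7,46,-11] → ·
  covered (6 px):
    · · · · · · # · · · ·
    · · · · · # · · · · ·
    · · · · # # · · · · ·
    · · · · # · · · · · ·
    · · · · # · · · · · ·
    · · · · · · · · · · ·

Result: [2,20,14]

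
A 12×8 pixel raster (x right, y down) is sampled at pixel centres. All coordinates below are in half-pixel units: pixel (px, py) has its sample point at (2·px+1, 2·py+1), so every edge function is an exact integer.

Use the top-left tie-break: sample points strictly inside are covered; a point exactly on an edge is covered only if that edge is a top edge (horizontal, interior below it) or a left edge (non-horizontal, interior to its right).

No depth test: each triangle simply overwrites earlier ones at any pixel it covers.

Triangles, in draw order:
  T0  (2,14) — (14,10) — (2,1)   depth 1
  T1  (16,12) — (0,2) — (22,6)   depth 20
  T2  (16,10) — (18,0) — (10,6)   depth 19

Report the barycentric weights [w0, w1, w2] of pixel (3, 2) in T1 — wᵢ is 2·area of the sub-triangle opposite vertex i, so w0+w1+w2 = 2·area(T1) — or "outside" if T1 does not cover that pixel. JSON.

T0:
  2·area = 156  (B↔C swapped to make it positive)
  edge (2, 14)→(2, 1): d=(0,-13) top-left  bias=+0
  edge (2, 1)→(14, 10): d=(12,9) right/bottom  bias=-1
  edge (14, 10)→(2, 14): d=(-12,4) right/bottom  bias=-1
    (1,1)@(3, 3): e=[13,15,128] → X
    (2,1)@(5, 3): e=[39,-3,120] → .
    (1,2)@(3, 5): e=[13,39,104] → X
    (2,2)@(5, 5): e=[39,21,96] → X
    (3,2)@(7, 5): e=[65,3,88] → X
    (4,2)@(9, 5): e=[91,-15,80] → .
    (1,3)@(3, 7): e=[13,63,80] → X
    (4,3)@(9, 7): e=[91,9,56] → X
    (5,3)@(11, 7): e=[117,-9,48] → .
    (11,3)@(23, 7): e=[273,-117,0] → .  [on edge]
    (1,4)@(3, 9): e=[13,87,56] → X
    (5,4)@(11, 9): e=[117,15,24] → X
    (8,4)@(17, 9): e=[195,-39,0] → .  [on edge]
    (5,5)@(11, 11): e=[117,39,0] → .  [on edge]
    (2,6)@(5, 13): e=[39,117,0] → .  [on edge]
  covered (18 px):
    . . . . . . . . . . . .
    . X . . . . . . . . . .
    . X X X . . . . . . . .
    . X X X X . . . . . . .
    . X X X X X . . . . . .
    . X X X X . . . . . . .
    . X . . . . . . . . . .
    . . . . . . . . . . . .
T1:
  2·area = 156
  edge (16, 12)→(0, 2): d=(-16,-10) top-left  bias=+0
  edge (0, 2)→(22, 6): d=(22,4) right/bottom  bias=-1
  edge (22, 6)→(16, 12): d=(-6,6) right/bottom  bias=-1
    (1,1)@(3, 3): e=[14,10,132] → X
    (2,1)@(5, 3): e=[34,2,120] → X
    (3,1)@(7, 3): e=[54,-6,108] → .
    (1,2)@(3, 5): e=[-18,54,120] → .
    (2,2)@(5, 5): e=[2,46,108] → X
    (3,2)@(7, 5): e=[22,38,96] → X
    (4,2)@(9, 5): e=[42,30,84] → X
    (5,2)@(11, 5): e=[62,22,72] → X
    (6,2)@(13, 5): e=[82,14,60] → X
    (7,2)@(15, 5): e=[102,6,48] → X
    (8,2)@(17, 5): e=[122,-2,36] → .
    (11,2)@(23, 5): e=[182,-26,0] → .  [on edge]
    (10,3)@(21, 7): e=[130,26,0] → .  [on edge]
    (9,4)@(19, 9): e=[78,78,0] → .  [on edge]
    (8,5)@(17, 11): e=[26,130,0] → .  [on edge]
    (7,6)@(15, 13): e=[-26,182,0] → .  [on edge]
    (6,7)@(13, 15): e=[-78,234,0] → .  [on edge]
  covered (18 px):
    . . . . . . . . . . . .
    . X X . . . . . . . . .
    . . X X X X X X . . . .
    . . . . X X X X X X . .
    . . . . . . X X X . . .
    . . . . . . . X . . . .
    . . . . . . . . . . . .
    . . . . . . . . . . . .
T2:
  2·area = 68  (B↔C swapped to make it positive)
  edge (16, 10)→(10, 6): d=(-6,-4) top-left  bias=+0
  edge (10, 6)→(18, 0): d=(8,-6) top-left  bias=+0
  edge (18, 0)→(16, 10): d=(-2,10) right/bottom  bias=-1
    (8,0)@(17, 1): e=[58,2,8] → X
    (9,0)@(19, 1): e=[66,14,-12] → .
    (7,1)@(15, 3): e=[38,6,24] → X
    (9,1)@(19, 3): e=[54,30,-16] → .
    (6,2)@(13, 5): e=[18,10,40] → X
    (8,2)@(17, 5): e=[34,34,0] → .  [on edge]
    (6,3)@(13, 7): e=[6,26,36] → X
    (8,3)@(17, 7): e=[22,50,-4] → .
    (6,4)@(13, 9): e=[-6,42,32] → .
    (7,4)@(15, 9): e=[2,54,12] → X
    (8,4)@(17, 9): e=[10,66,-8] → .
    (7,5)@(15, 11): e=[-10,70,8] → .
    (7,7)@(15, 15): e=[-34,102,0] → .  [on edge]
  covered (8 px):
    . . . . . . . . X . . .
    . . . . . . . X X . . .
    . . . . . . X X . . . .
    . . . . . . X X . . . .
    . . . . . . . X . . . .
    . . . . . . . . . . . .
    . . . . . . . . . . . .
    . . . . . . . . . . . .

Final: [38,96,22]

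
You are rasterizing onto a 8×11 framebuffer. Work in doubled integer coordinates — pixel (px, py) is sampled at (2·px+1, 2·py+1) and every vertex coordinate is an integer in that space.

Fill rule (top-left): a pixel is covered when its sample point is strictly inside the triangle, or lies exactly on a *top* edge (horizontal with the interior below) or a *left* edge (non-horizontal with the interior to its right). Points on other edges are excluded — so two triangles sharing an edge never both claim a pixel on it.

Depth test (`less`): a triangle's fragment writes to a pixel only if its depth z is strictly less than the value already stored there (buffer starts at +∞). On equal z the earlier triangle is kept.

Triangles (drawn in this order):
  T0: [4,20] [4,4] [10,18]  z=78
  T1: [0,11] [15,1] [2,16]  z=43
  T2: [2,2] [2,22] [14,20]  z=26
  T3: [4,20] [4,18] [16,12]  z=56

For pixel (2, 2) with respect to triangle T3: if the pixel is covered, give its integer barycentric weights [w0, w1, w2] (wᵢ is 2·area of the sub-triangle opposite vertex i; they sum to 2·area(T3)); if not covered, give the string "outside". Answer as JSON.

T0:
  2·area = 96
  edge (4, 20)→(4, 4): d=(0,-16) top-left  bias=+0
  edge (4, 4)→(10, 18): d=(6,14) right/bottom  bias=-1
  edge (10, 18)→(4, 20): d=(-6,2) right/bottom  bias=-1
    (2,3)@(5, 7): e=[16,4,76] → █
    (3,3)@(7, 7): e=[48,-24,72] → ·
    (2,4)@(5, 9): e=[16,16,64] → █
    (3,4)@(7, 9): e=[48,-12,60] → ·
    (2,5)@(5, 11): e=[16,28,52] → █
    (3,5)@(7, 11): e=[48,0,48] → ·  [on edge]
    (2,6)@(5, 13): e=[16,40,40] → █
    (3,6)@(7, 13): e=[48,12,36] → █
    (4,6)@(9, 13): e=[80,-16,32] → ·
    (2,7)@(5, 15): e=[16,52,28] → █
    (4,7)@(9, 15): e=[80,-4,20] → ·
    (2,8)@(5, 17): e=[16,64,16] → █
    (6,8)@(13, 17): e=[144,-48,0] → ·  [on edge]
    (3,9)@(7, 19): e=[48,48,0] → ·  [on edge]
    (0,10)@(1, 21): e=[-48,144,0] → ·  [on edge]
  covered (11 px):
    · · · · · · · ·
    · · · · · · · ·
    · · · · · · · ·
    · · █ · · · · ·
    · · █ · · · · ·
    · · █ · · · · ·
    · · █ █ · · · ·
    · · █ █ · · · ·
    · · █ █ █ · · ·
    · · █ · · · · ·
    · · · · · · · ·
T1:
  2·area = 95
  edge (0, 11)→(15, 1): d=(15,-10) top-left  bias=+0
  edge (15, 1)→(2, 16): d=(-13,15) right/bottom  bias=-1
  edge (2, 16)→(0, 11): d=(-2,-5) top-left  bias=+0
    (7,0)@(15, 1): e=[0,0,95] → ·  [on edge]
    (6,1)@(13, 3): e=[10,4,81] → █
    (7,1)@(15, 3): e=[30,-26,91] → ·
    (4,2)@(9, 5): e=[0,38,57] → █  [on edge]
    (5,2)@(11, 5): e=[20,8,67] → █
    (6,2)@(13, 5): e=[40,-22,77] → ·
    (3,3)@(7, 7): e=[10,42,43] → █
    (5,3)@(11, 7): e=[50,-18,63] → ·
    (1,4)@(3, 9): e=[0,76,19] → █  [on edge]
    (2,4)@(5, 9): e=[20,46,29] → █
    (4,4)@(9, 9): e=[60,-14,49] → ·
    (0,5)@(1, 11): e=[10,80,5] → █
  covered (13 px):
    · · · · · · · ·
    · · · · · · █ ·
    · · · · █ █ · ·
    · · · █ █ · · ·
    · █ █ █ · · · ·
    █ █ █ · · · · ·
    █ █ · · · · · ·
    · · · · · · · ·
    · · · · · · · ·
    · · · · · · · ·
    · · · · · · · ·
T2:
  2·area = 240  (B↔C swapped to make it positive)
  edge (2, 2)→(14, 20): d=(12,18) right/bottom  bias=-1
  edge (14, 20)→(2, 22): d=(-12,2) right/bottom  bias=-1
  edge (2, 22)→(2, 2): d=(0,-20) top-left  bias=+0
    (1,2)@(3, 5): e=[18,202,20] → █
    (2,2)@(5, 5): e=[-18,198,60] → ·
    (1,3)@(3, 7): e=[42,178,20] → █
    (2,3)@(5, 7): e=[6,174,60] → █
    (3,3)@(7, 7): e=[-30,170,100] → ·
    (1,4)@(3, 9): e=[66,154,20] → █
    (3,4)@(7, 9): e=[-6,146,100] → ·
    (1,5)@(3, 11): e=[90,130,20] → █
    (3,5)@(7, 11): e=[18,122,100] → █
    (4,5)@(9, 11): e=[-18,118,140] → ·
    (1,6)@(3, 13): e=[114,106,20] → █
    (4,6)@(9, 13): e=[6,94,140] → █
  covered (30 px):
    · · · · · · · ·
    · · · · · · · ·
    · █ · · · · · ·
    · █ █ · · · · ·
    · █ █ · · · · ·
    · █ █ █ · · · ·
    · █ █ █ █ · · ·
    · █ █ █ █ · · ·
    · █ █ █ █ █ · ·
    · █ █ █ █ █ █ ·
    · █ █ █ · · · ·
T3:
  2·area = 24
  edge (4, 20)→(4, 18): d=(0,-2) top-left  bias=+0
  edge (4, 18)→(16, 12): d=(12,-6) top-left  bias=+0
  edge (16, 12)→(4, 20): d=(-12,8) right/bottom  bias=-1
    (5,7)@(11, 15): e=[14,6,4] → █
    (6,7)@(13, 15): e=[18,18,-12] → ·
    (3,8)@(7, 17): e=[6,6,12] → █
    (4,8)@(9, 17): e=[10,18,-4] → ·
    (5,8)@(11, 17): e=[14,30,-20] → ·
    (2,9)@(5, 19): e=[2,18,4] → █
    (3,9)@(7, 19): e=[6,30,-12] → ·
    (2,10)@(5, 21): e=[2,42,-20] → ·
  covered (3 px):
    · · · · · · · ·
    · · · · · · · ·
    · · · · · · · ·
    · · · · · · · ·
    · · · · · · · ·
    · · · · · · · ·
    · · · · · · · ·
    · · · · · █ · ·
    · · · █ · · · ·
    · · █ · · · · ·
    · · · · · · · ·

Answer: "outside"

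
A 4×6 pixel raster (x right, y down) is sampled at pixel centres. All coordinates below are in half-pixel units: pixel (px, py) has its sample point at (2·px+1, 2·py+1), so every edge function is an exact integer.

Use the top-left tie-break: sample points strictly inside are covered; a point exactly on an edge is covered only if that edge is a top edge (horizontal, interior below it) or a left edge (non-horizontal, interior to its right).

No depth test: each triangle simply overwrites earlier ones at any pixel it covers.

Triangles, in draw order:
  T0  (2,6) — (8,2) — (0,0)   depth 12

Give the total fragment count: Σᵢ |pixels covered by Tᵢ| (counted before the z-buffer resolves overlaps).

T0:
  2·area = 44  (B↔C swapped to make it positive)
  edge (2, 6)→(0, 0): d=(-2,-6) top-left  bias=+0
  edge (0, 0)→(8, 2): d=(8,2) right/bottom  bias=-1
  edge (8, 2)→(2, 6): d=(-6,4) right/bottom  bias=-1
    (0,0)@(1, 1): e=[4,6,34] → X
    (1,0)@(3, 1): e=[16,2,26] → X
    (2,0)@(5, 1): e=[28,-2,18] → .
    (0,1)@(1, 3): e=[0,22,22] → X  [on edge]
    (2,1)@(5, 3): e=[24,14,6] → X
    (3,1)@(7, 3): e=[36,10,-2] → .
    (0,2)@(1, 5): e=[-4,38,10] → .
    (1,2)@(3, 5): e=[8,34,2] → X
    (2,2)@(5, 5): e=[20,30,-6] → .
    (1,3)@(3, 7): e=[4,50,-10] → .
    (1,4)@(3, 9): e=[0,66,-22] → .  [on edge]
  covered (6 px):
    X X . .
    X X X .
    . X . .
    . . . .
    . . . .
    . . . .

Result: 6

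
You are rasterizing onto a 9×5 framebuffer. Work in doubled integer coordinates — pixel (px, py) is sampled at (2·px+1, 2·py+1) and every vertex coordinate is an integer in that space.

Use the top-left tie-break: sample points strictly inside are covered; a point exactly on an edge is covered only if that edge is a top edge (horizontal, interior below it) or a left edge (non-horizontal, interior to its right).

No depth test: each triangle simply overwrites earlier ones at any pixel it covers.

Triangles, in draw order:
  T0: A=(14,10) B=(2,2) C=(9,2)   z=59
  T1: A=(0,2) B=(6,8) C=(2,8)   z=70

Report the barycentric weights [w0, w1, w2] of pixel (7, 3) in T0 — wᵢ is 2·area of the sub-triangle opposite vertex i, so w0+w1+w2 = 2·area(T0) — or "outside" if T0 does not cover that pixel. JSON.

T0:
  2·area = 56
  edge (14, 10)→(2, 2): d=(-12,-8) top-left  bias=+0
  edge (2, 2)→(9, 2): d=(7,0) top-left  bias=+0
  edge (9, 2)→(14, 10): d=(5,8) right/bottom  bias=-1
    (2,1)@(5, 3): e=[12,7,37] → X
    (3,1)@(7, 3): e=[28,7,21] → X
    (4,1)@(9, 3): e=[44,7,5] → X
    (5,1)@(11, 3): e=[60,7,-11] → .
    (2,2)@(5, 5): e=[-12,21,47] → .
    (3,2)@(7, 5): e=[4,21,31] → X
    (5,2)@(11, 5): e=[36,21,-1] → .
    (3,3)@(7, 7): e=[-20,35,41] → .
    (4,3)@(9, 7): e=[-4,35,25] → .
    (5,3)@(11, 7): e=[12,35,9] → X
    (6,3)@(13, 7): e=[28,35,-7] → .
    (5,4)@(11, 9): e=[-12,49,19] → .
  covered (7 px):
    . . . . . . . . .
    . . X X X . . . .
    . . . X X . . . .
    . . . . . X . . .
    . . . . . . X . .
T1:
  2·area = 24
  edge (0, 2)→(6, 8): d=(6,6) right/bottom  bias=-1
  edge (6, 8)→(2, 8): d=(-4,0) right/bottom  bias=-1
  edge (2, 8)→(0, 2): d=(-2,-6) top-left  bias=+0
    (0,1)@(1, 3): e=[0,20,4] → .  [on edge]
    (0,2)@(1, 5): e=[12,12,0] → X  [on edge]
    (1,2)@(3, 5): e=[0,12,12] → .  [on edge]
    (0,3)@(1, 7): e=[24,4,-4] → .
    (1,3)@(3, 7): e=[12,4,8] → X
    (2,3)@(5, 7): e=[0,4,20] → .  [on edge]
    (1,4)@(3, 9): e=[24,-4,4] → .
    (3,4)@(7, 9): e=[0,-4,28] → .  [on edge]
  covered (2 px):
    . . . . . . . . .
    . . . . . . . . .
    X . . . . . . . .
    . X . . . . . . .
    . . . . . . . . .

Result: "outside"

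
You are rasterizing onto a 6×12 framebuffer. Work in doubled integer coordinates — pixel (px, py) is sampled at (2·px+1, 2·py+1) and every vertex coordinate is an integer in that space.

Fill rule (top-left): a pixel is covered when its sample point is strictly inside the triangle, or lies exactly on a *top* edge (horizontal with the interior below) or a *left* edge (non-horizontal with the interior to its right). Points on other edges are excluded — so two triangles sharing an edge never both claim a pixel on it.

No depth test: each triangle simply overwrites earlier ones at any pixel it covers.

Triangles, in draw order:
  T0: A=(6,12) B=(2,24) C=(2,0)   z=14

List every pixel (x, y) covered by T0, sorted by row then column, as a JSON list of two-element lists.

T0:
  2·area = 96
  edge (6, 12)→(2, 24): d=(-4,12) right/bottom  bias=-1
  edge (2, 24)→(2, 0): d=(0,-24) top-left  bias=+0
  edge (2, 0)→(6, 12): d=(4,12) right/bottom  bias=-1
    (1,1)@(3, 3): e=[72,24,0] → ·  [on edge]
    (4,1)@(9, 3): e=[0,168,-72] → ·  [on edge]
    (1,2)@(3, 5): e=[64,24,8] → #
    (2,2)@(5, 5): e=[40,72,-16] → ·
    (1,3)@(3, 7): e=[56,24,16] → #
    (2,3)@(5, 7): e=[32,72,-8] → ·
    (1,4)@(3, 9): e=[48,24,24] → #
    (2,4)@(5, 9): e=[24,72,0] → ·  [on edge]
    (3,4)@(7, 9): e=[0,120,-24] → ·  [on edge]
    (1,5)@(3, 11): e=[40,24,32] → #
    (2,5)@(5, 11): e=[16,72,8] → #
    (3,5)@(7, 11): e=[-8,120,-16] → ·
    (2,7)@(5, 15): e=[0,72,24] → ·  [on edge]
    (3,7)@(7, 15): e=[-24,120,0] → ·  [on edge]
    (1,10)@(3, 21): e=[0,24,72] → ·  [on edge]
    (4,10)@(9, 21): e=[-72,168,0] → ·  [on edge]
  covered (10 px):
    · · · · · ·
    · · · · · ·
    · # · · · ·
    · # · · · ·
    · # · · · ·
    · # # · · ·
    · # # · · ·
    · # · · · ·
    · # · · · ·
    · # · · · ·
    · · · · · ·
    · · · · · ·

Final: [[1,2],[1,3],[1,4],[1,5],[2,5],[1,6],[2,6],[1,7],[1,8],[1,9]]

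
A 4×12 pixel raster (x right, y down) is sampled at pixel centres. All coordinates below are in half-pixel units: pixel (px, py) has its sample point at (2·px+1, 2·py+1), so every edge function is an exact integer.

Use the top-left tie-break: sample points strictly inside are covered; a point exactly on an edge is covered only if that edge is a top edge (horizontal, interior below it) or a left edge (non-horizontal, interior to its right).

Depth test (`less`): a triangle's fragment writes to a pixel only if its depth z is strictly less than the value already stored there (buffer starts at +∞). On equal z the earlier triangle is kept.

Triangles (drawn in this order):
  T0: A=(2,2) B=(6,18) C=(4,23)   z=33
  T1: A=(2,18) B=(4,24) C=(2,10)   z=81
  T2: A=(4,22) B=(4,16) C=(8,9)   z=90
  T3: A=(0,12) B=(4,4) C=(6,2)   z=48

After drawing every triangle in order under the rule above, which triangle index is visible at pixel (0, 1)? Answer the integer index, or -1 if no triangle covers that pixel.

T0:
  2·area = 52
  edge (2, 2)→(6, 18): d=(4,16) right/bottom  bias=-1
  edge (6, 18)→(4, 23): d=(-2,5) right/bottom  bias=-1
  edge (4, 23)→(2, 2): d=(-2,-21) top-left  bias=+0
    (1,3)@(3, 7): e=[4,37,11] → █
    (2,3)@(5, 7): e=[-28,27,53] → ·
    (1,4)@(3, 9): e=[12,33,7] → █
    (2,4)@(5, 9): e=[-20,23,49] → ·
    (1,5)@(3, 11): e=[20,29,3] → █
    (2,5)@(5, 11): e=[-12,19,45] → ·
    (1,6)@(3, 13): e=[28,25,-1] → ·
    (2,7)@(5, 15): e=[4,11,37] → █
    (3,7)@(7, 15): e=[-28,1,79] → ·
    (2,8)@(5, 17): e=[12,7,33] → █
    (3,8)@(7, 17): e=[-20,-3,75] → ·
    (2,9)@(5, 19): e=[20,3,29] → █
  covered (6 px):
    · · · ·
    · · · ·
    · · · ·
    · █ · ·
    · █ · ·
    · █ · ·
    · · · ·
    · · █ ·
    · · █ ·
    · · █ ·
    · · · ·
    · · · ·
T1:
  2·area = 16  (B↔C swapped to make it positive)
  edge (2, 18)→(2, 10): d=(0,-8) top-left  bias=+0
  edge (2, 10)→(4, 24): d=(2,14) right/bottom  bias=-1
  edge (4, 24)→(2, 18): d=(-2,-6) top-left  bias=+0
    (0,1)@(1, 3): e=[-8,0,24] → ·  [on edge]
    (0,7)@(1, 15): e=[-8,24,0] → ·  [on edge]
    (1,8)@(3, 17): e=[8,0,8] → ·  [on edge]
    (1,9)@(3, 19): e=[8,4,4] → █
    (2,9)@(5, 19): e=[24,-24,16] → ·
    (1,10)@(3, 21): e=[8,8,0] → █  [on edge]
    (2,10)@(5, 21): e=[24,-20,12] → ·
    (1,11)@(3, 23): e=[8,12,-4] → ·
  covered (2 px):
    · · · ·
    · · · ·
    · · · ·
    · · · ·
    · · · ·
    · · · ·
    · · · ·
    · · · ·
    · · · ·
    · █ · ·
    · █ · ·
    · · · ·
T2:
  2·area = 24
  edge (4, 22)→(4, 16): d=(0,-6) top-left  bias=+0
  edge (4, 16)→(8, 9): d=(4,-7) top-left  bias=+0
  edge (8, 9)→(4, 22): d=(-4,13) right/bottom  bias=-1
    (3,5)@(7, 11): e=[18,1,5] → █
    (3,6)@(7, 13): e=[18,9,-3] → ·
    (2,7)@(5, 15): e=[6,3,15] → █
    (3,7)@(7, 15): e=[18,17,-11] → ·
    (2,8)@(5, 17): e=[6,11,7] → █
    (3,8)@(7, 17): e=[18,25,-19] → ·
    (2,9)@(5, 19): e=[6,19,-1] → ·
  covered (3 px):
    · · · ·
    · · · ·
    · · · ·
    · · · ·
    · · · ·
    · · · █
    · · · ·
    · · █ ·
    · · █ ·
    · · · ·
    · · · ·
    · · · ·
T3:
  2·area = 8
  edge (0, 12)→(4, 4): d=(4,-8) top-left  bias=+0
  edge (4, 4)→(6, 2): d=(2,-2) top-left  bias=+0
  edge (6, 2)→(0, 12): d=(-6,10) right/bottom  bias=-1
    (3,0)@(7, 1): e=[12,0,-4] → ·  [on edge]
    (2,1)@(5, 3): e=[4,0,4] → █  [on edge]
    (3,1)@(7, 3): e=[20,4,-16] → ·
    (1,2)@(3, 5): e=[-4,0,12] → ·  [on edge]
    (2,2)@(5, 5): e=[12,4,-8] → ·
    (0,3)@(1, 7): e=[-12,0,20] → ·  [on edge]
    (1,3)@(3, 7): e=[4,4,0] → ·  [on edge]
  covered (1 px):
    · · · ·
    · · █ ·
    · · · ·
    · · · ·
    · · · ·
    · · · ·
    · · · ·
    · · · ·
    · · · ·
    · · · ·
    · · · ·
    · · · ·

Z-buffer (winner per pixel, '.' = empty):
  . . . .
  . . 3 .
  . . . .
  . 0 . .
  . 0 . .
  . 0 . 2
  . . . .
  . . 0 .
  . . 0 .
  . 1 0 .
  . 1 . .
  . . . .

Answer: -1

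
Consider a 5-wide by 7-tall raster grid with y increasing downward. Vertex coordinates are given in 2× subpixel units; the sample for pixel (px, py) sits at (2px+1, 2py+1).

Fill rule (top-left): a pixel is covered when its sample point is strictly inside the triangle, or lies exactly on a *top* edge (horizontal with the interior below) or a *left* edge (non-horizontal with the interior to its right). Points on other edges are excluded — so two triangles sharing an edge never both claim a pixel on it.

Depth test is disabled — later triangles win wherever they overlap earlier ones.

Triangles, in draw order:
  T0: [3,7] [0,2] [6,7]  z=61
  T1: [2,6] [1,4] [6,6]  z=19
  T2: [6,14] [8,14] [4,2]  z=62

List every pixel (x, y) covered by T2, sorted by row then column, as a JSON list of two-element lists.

T0:
  2·area = 15
  edge (3, 7)→(0, 2): d=(-3,-5) top-left  bias=+0
  edge (0, 2)→(6, 7): d=(6,5) right/bottom  bias=-1
  edge (6, 7)→(3, 7): d=(-3,0) right/bottom  bias=-1
    (0,1)@(1, 3): e=[2,1,12] → #
    (1,1)@(3, 3): e=[12,-9,12] → ·
    (0,2)@(1, 5): e=[-4,13,6] → ·
    (1,2)@(3, 5): e=[6,3,6] → #
    (2,2)@(5, 5): e=[16,-7,6] → ·
    (0,3)@(1, 7): e=[-10,25,0] → ·  [on edge]
    (1,3)@(3, 7): e=[0,15,0] → ·  [on edge]
    (2,3)@(5, 7): e=[10,5,0] → ·  [on edge]
    (3,3)@(7, 7): e=[20,-5,0] → ·  [on edge]
    (4,3)@(9, 7): e=[30,-15,0] → ·  [on edge]
  covered (2 px):
    · · · · ·
    # · · · ·
    · # · · ·
    · · · · ·
    · · · · ·
    · · · · ·
    · · · · ·
T1:
  2·area = 8
  edge (2, 6)→(1, 4): d=(-1,-2) top-left  bias=+0
  edge (1, 4)→(6, 6): d=(5,2) right/bottom  bias=-1
  edge (6, 6)→(2, 6): d=(-4,0) right/bottom  bias=-1
    (1,2)@(3, 5): e=[3,1,4] → #
    (2,2)@(5, 5): e=[7,-3,4] → ·
    (1,3)@(3, 7): e=[1,11,-4] → ·
  covered (1 px):
    · · · · ·
    · · · · ·
    · # · · ·
    · · · · ·
    · · · · ·
    · · · · ·
    · · · · ·
T2:
  2·area = 24  (B↔C swapped to make it positive)
  edge (6, 14)→(4, 2): d=(-2,-12) top-left  bias=+0
  edge (4, 2)→(8, 14): d=(4,12) right/bottom  bias=-1
  edge (8, 14)→(6, 14): d=(-2,0) right/bottom  bias=-1
    (2,2)@(5, 5): e=[6,0,18] → ·  [on edge]
    (2,3)@(5, 7): e=[2,8,14] → #
    (3,3)@(7, 7): e=[26,-16,14] → ·
    (2,4)@(5, 9): e=[-2,16,10] → ·
    (3,5)@(7, 11): e=[18,0,6] → ·  [on edge]
    (3,6)@(7, 13): e=[14,8,2] → #
    (4,6)@(9, 13): e=[38,-16,2] → ·
  covered (2 px):
    · · · · ·
    · · · · ·
    · · · · ·
    · · # · ·
    · · · · ·
    · · · · ·
    · · · # ·

Final: [[2,3],[3,6]]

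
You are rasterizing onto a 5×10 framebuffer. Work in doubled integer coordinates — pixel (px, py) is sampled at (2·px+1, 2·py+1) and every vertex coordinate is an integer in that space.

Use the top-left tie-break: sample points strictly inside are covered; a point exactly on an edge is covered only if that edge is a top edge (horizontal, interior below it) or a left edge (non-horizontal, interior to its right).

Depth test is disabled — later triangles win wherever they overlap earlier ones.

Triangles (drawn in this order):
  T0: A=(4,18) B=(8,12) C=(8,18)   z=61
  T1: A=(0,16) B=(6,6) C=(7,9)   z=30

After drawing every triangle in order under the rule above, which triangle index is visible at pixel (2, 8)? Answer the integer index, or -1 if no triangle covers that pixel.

T0:
  2·area = 24
  edge (4, 18)→(8, 12): d=(4,-6) top-left  bias=+0
  edge (8, 12)→(8, 18): d=(0,6) right/bottom  bias=-1
  edge (8, 18)→(4, 18): d=(-4,0) right/bottom  bias=-1
    (3,7)@(7, 15): e=[6,6,12] → #
    (4,7)@(9, 15): e=[18,-6,12] → ·
    (2,8)@(5, 17): e=[2,18,4] → #
    (4,8)@(9, 17): e=[26,-6,4] → ·
    (2,9)@(5, 19): e=[10,18,-4] → ·
    (3,9)@(7, 19): e=[22,6,-4] → ·
  covered (3 px):
    · · · · ·
    · · · · ·
    · · · · ·
    · · · · ·
    · · · · ·
    · · · · ·
    · · · · ·
    · · · # ·
    · · # # ·
    · · · · ·
T1:
  2·area = 28
  edge (0, 16)→(6, 6): d=(6,-10) top-left  bias=+0
  edge (6, 6)→(7, 9): d=(1,3) right/bottom  bias=-1
  edge (7, 9)→(0, 16): d=(-7,7) right/bottom  bias=-1
    (4,0)@(9, 1): e=[0,-14,42] → ·  [on edge]
    (2,1)@(5, 3): e=[-28,0,56] → ·  [on edge]
    (4,3)@(9, 7): e=[36,-8,0] → ·  [on edge]
    (2,4)@(5, 9): e=[8,6,14] → #
    (3,4)@(7, 9): e=[28,0,0] → ·  [on edge]
    (1,5)@(3, 11): e=[0,14,14] → #  [on edge]
    (2,5)@(5, 11): e=[20,8,0] → ·  [on edge]
    (1,6)@(3, 13): e=[12,16,0] → ·  [on edge]
    (0,7)@(1, 15): e=[4,24,0] → ·  [on edge]
    (4,7)@(9, 15): e=[84,0,-56] → ·  [on edge]
  covered (2 px):
    · · · · ·
    · · · · ·
    · · · · ·
    · · · · ·
    · · # · ·
    · # · · ·
    · · · · ·
    · · · · ·
    · · · · ·
    · · · · ·

Z-buffer (winner per pixel, '.' = empty):
  . . . . .
  . . . . .
  . . . . .
  . . . . .
  . . 1 . .
  . 1 . . .
  . . . . .
  . . . 0 .
  . . 0 0 .
  . . . . .

Final: 0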